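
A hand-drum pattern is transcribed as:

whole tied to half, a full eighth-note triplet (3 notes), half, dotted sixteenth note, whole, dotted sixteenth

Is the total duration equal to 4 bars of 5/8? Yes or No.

No

One bar of 5/8 = 20 thirty-second notes, so 4 bars = 80.
In thirty-second notes: whole tied to half (whole + half) = 48; a full eighth-note triplet (3 notes) (three triplet eighths span one quarter) = 8; half = 16; dotted sixteenth note = 3; whole = 32; dotted sixteenth = 3.
Altogether 48 + 8 + 16 + 3 + 32 + 3 = 110.
110 exceeds 80, so the answer is No.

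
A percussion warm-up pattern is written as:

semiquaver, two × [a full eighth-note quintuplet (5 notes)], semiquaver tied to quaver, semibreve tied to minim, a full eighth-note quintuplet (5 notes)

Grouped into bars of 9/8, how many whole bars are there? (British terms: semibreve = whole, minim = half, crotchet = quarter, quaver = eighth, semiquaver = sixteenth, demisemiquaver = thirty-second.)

2

One bar of 9/8 = 18 sixteenth notes.
Working in sixteenth notes: semiquaver = 1; a full eighth-note quintuplet (5 notes) (five quintuplet eighths span one half) = 8; a full eighth-note quintuplet (5 notes) (five quintuplet eighths span one half) = 8; semiquaver tied to quaver (semiquaver + quaver) = 3; semibreve tied to minim (semibreve + minim) = 24; a full eighth-note quintuplet (5 notes) (five quintuplet eighths span one half) = 8.
Altogether 1 + 8 + 8 + 3 + 24 + 8 = 52.
52 ÷ 18 = 2 complete bars with 16 left over.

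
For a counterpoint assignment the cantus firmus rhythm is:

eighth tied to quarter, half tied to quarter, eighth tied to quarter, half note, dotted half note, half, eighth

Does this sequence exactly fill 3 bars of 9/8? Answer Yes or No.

One bar of 9/8 = 9 eighth notes, so 3 bars = 27.
Convert each value to eighth notes: eighth tied to quarter (eighth + quarter) = 3; half tied to quarter (half + quarter) = 6; eighth tied to quarter (eighth + quarter) = 3; half note = 4; dotted half note = 6; half = 4; eighth = 1.
Altogether 3 + 6 + 3 + 4 + 6 + 4 + 1 = 27.
27 equals 27, so the answer is Yes.

Yes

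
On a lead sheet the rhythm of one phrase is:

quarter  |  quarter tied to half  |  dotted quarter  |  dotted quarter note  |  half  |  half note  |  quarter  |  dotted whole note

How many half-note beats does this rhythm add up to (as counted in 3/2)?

9

One half-note beat = 4 eighth notes.
In eighth notes: quarter = 2; quarter tied to half (quarter + half) = 6; dotted quarter = 3; dotted quarter note = 3; half = 4; half note = 4; quarter = 2; dotted whole note = 12.
Adding: 2 + 6 + 3 + 3 + 4 + 4 + 2 + 12 = 36.
36 ÷ 4 = 9 beats.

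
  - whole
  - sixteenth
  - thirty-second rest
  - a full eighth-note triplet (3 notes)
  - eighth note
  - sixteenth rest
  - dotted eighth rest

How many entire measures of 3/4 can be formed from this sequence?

2

One bar of 3/4 = 24 thirty-second notes.
In thirty-second notes: whole = 32; sixteenth = 2; thirty-second rest = 1; a full eighth-note triplet (3 notes) (three triplet eighths span one quarter) = 8; eighth note = 4; sixteenth rest = 2; dotted eighth rest = 6.
Adding: 32 + 2 + 1 + 8 + 4 + 2 + 6 = 55.
55 ÷ 24 = 2 complete bars with 7 left over.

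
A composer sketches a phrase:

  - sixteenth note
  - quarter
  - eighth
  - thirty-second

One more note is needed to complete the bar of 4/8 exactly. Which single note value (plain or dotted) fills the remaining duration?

The bar of 4/8 = 16 thirty-second notes.
Each duration in thirty-second notes: sixteenth note = 2; quarter = 8; eighth = 4; thirty-second = 1.
Sum: 2 + 8 + 4 + 1 = 15.
Remaining: 16 − 15 = 1 thirty-second note, which is a thirty-second note.

thirty-second note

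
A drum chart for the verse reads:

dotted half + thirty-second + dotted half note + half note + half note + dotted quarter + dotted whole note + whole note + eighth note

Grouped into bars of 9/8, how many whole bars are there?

4

One bar of 9/8 = 36 thirty-second notes.
Each duration in thirty-second notes: dotted half = 24; thirty-second = 1; dotted half note = 24; half note = 16; half note = 16; dotted quarter = 12; dotted whole note = 48; whole note = 32; eighth note = 4.
Altogether 24 + 1 + 24 + 16 + 16 + 12 + 48 + 32 + 4 = 177.
177 ÷ 36 = 4 complete bars with 33 left over.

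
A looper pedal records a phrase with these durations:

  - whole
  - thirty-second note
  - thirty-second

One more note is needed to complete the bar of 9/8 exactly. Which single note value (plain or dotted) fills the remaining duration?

The bar of 9/8 = 36 thirty-second notes.
Working in thirty-second notes: whole = 32; thirty-second note = 1; thirty-second = 1.
Adding: 32 + 1 + 1 = 34.
Remaining: 36 − 34 = 2 thirty-second notes, which is a sixteenth note.

sixteenth note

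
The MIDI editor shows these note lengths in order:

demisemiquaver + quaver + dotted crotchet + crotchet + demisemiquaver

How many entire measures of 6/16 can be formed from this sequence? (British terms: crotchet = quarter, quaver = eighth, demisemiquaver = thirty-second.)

2

One bar of 6/16 = 12 thirty-second notes.
Express everything in thirty-second notes: demisemiquaver = 1; quaver = 4; dotted crotchet = 12; crotchet = 8; demisemiquaver = 1.
Adding: 1 + 4 + 12 + 8 + 1 = 26.
26 ÷ 12 = 2 complete bars with 2 left over.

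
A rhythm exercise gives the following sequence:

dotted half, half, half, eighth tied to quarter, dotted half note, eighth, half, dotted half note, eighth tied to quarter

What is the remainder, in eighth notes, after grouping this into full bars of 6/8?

1

One bar of 6/8 = 6 eighth notes.
Working in eighth notes: dotted half = 6; half = 4; half = 4; eighth tied to quarter (eighth + quarter) = 3; dotted half note = 6; eighth = 1; half = 4; dotted half note = 6; eighth tied to quarter (eighth + quarter) = 3.
Total: 6 + 4 + 4 + 3 + 6 + 1 + 4 + 6 + 3 = 37.
37 ÷ 6 = 6 complete bars with 1 eighth note remaining.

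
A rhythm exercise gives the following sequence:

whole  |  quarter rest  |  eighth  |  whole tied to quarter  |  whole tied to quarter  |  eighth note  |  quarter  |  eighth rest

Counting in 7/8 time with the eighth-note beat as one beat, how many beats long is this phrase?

35

One eighth-note beat = 2 sixteenth notes.
Each duration in sixteenth notes: whole = 16; quarter rest = 4; eighth = 2; whole tied to quarter (whole + quarter) = 20; whole tied to quarter (whole + quarter) = 20; eighth note = 2; quarter = 4; eighth rest = 2.
Sum: 16 + 4 + 2 + 20 + 20 + 2 + 4 + 2 = 70.
70 ÷ 2 = 35 beats.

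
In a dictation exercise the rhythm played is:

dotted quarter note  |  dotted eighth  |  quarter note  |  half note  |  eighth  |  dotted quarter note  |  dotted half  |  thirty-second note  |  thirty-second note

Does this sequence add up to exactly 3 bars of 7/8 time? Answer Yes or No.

One bar of 7/8 = 28 thirty-second notes, so 3 bars = 84.
Working in thirty-second notes: dotted quarter note = 12; dotted eighth = 6; quarter note = 8; half note = 16; eighth = 4; dotted quarter note = 12; dotted half = 24; thirty-second note = 1; thirty-second note = 1.
Total: 12 + 6 + 8 + 16 + 4 + 12 + 24 + 1 + 1 = 84.
84 equals 84, so the answer is Yes.

Yes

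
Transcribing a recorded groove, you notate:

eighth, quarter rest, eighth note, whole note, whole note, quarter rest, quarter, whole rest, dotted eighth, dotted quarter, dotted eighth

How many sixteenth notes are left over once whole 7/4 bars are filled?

One bar of 7/4 = 28 sixteenth notes.
Convert each value to sixteenth notes: eighth = 2; quarter rest = 4; eighth note = 2; whole note = 16; whole note = 16; quarter rest = 4; quarter = 4; whole rest = 16; dotted eighth = 3; dotted quarter = 6; dotted eighth = 3.
Altogether 2 + 4 + 2 + 16 + 16 + 4 + 4 + 16 + 3 + 6 + 3 = 76.
76 ÷ 28 = 2 complete bars with 20 sixteenth notes remaining.

20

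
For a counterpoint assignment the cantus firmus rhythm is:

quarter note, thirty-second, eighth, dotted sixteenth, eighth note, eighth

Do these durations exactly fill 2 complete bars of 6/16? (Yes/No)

One bar of 6/16 = 12 thirty-second notes, so 2 bars = 24.
Each duration in thirty-second notes: quarter note = 8; thirty-second = 1; eighth = 4; dotted sixteenth = 3; eighth note = 4; eighth = 4.
Sum: 8 + 1 + 4 + 3 + 4 + 4 = 24.
24 equals 24, so the answer is Yes.

Yes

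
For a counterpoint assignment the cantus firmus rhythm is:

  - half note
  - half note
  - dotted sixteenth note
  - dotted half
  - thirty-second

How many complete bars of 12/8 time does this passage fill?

One bar of 12/8 = 48 thirty-second notes.
Each duration in thirty-second notes: half note = 16; half note = 16; dotted sixteenth note = 3; dotted half = 24; thirty-second = 1.
Altogether 16 + 16 + 3 + 24 + 1 = 60.
60 ÷ 48 = 1 complete bar with 12 left over.

1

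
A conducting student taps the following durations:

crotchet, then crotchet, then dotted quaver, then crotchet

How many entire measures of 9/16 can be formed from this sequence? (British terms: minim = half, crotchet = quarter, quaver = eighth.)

One bar of 9/16 = 9 sixteenth notes.
Working in sixteenth notes: crotchet = 4; crotchet = 4; dotted quaver = 3; crotchet = 4.
Adding: 4 + 4 + 3 + 4 = 15.
15 ÷ 9 = 1 complete bar with 6 left over.

1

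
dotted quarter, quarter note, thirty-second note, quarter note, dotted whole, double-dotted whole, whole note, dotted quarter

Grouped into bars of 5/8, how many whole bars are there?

8

One bar of 5/8 = 20 thirty-second notes.
In thirty-second notes: dotted quarter = 12; quarter note = 8; thirty-second note = 1; quarter note = 8; dotted whole = 48; double-dotted whole = 56; whole note = 32; dotted quarter = 12.
Adding: 12 + 8 + 1 + 8 + 48 + 56 + 32 + 12 = 177.
177 ÷ 20 = 8 complete bars with 17 left over.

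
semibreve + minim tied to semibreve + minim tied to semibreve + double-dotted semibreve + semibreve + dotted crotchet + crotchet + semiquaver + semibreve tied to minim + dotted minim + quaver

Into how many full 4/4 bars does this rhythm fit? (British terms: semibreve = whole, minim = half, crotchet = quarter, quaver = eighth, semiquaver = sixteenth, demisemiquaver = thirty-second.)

One bar of 4/4 = 16 sixteenth notes.
Each duration in sixteenth notes: semibreve = 16; minim tied to semibreve (minim + semibreve) = 24; minim tied to semibreve (minim + semibreve) = 24; double-dotted semibreve = 28; semibreve = 16; dotted crotchet = 6; crotchet = 4; semiquaver = 1; semibreve tied to minim (semibreve + minim) = 24; dotted minim = 12; quaver = 2.
Adding: 16 + 24 + 24 + 28 + 16 + 6 + 4 + 1 + 24 + 12 + 2 = 157.
157 ÷ 16 = 9 complete bars with 13 left over.

9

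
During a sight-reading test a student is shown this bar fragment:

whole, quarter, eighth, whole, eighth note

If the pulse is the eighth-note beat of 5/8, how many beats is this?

One eighth-note beat = 2 sixteenth notes.
Each duration in sixteenth notes: whole = 16; quarter = 4; eighth = 2; whole = 16; eighth note = 2.
Sum: 16 + 4 + 2 + 16 + 2 = 40.
40 ÷ 2 = 20 beats.

20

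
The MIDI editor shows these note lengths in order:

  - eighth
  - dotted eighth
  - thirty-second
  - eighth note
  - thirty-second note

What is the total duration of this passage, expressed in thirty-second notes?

Each duration in thirty-second notes: eighth = 4; dotted eighth = 6; thirty-second = 1; eighth note = 4; thirty-second note = 1.
Adding: 4 + 6 + 1 + 4 + 1 = 16 thirty-second notes.

16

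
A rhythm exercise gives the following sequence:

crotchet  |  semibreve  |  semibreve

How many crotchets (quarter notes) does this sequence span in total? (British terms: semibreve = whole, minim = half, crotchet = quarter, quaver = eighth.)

9

Working in quarter notes: crotchet = 1; semibreve = 4; semibreve = 4.
Altogether 1 + 4 + 4 = 9 quarter notes.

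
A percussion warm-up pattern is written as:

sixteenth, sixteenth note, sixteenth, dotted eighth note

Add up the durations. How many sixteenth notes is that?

In sixteenth notes: sixteenth = 1; sixteenth note = 1; sixteenth = 1; dotted eighth note = 3.
Adding: 1 + 1 + 1 + 3 = 6 sixteenth notes.

6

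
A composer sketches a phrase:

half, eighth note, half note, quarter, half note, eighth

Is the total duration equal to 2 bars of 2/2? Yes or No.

One bar of 2/2 = 8 eighth notes, so 2 bars = 16.
Working in eighth notes: half = 4; eighth note = 1; half note = 4; quarter = 2; half note = 4; eighth = 1.
Total: 4 + 1 + 4 + 2 + 4 + 1 = 16.
16 equals 16, so the answer is Yes.

Yes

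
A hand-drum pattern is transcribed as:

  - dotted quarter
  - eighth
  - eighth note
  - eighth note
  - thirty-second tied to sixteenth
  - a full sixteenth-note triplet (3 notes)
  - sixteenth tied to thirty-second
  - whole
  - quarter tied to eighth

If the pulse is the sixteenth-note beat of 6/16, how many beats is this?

39

One sixteenth-note beat = 2 thirty-second notes.
In thirty-second notes: dotted quarter = 12; eighth = 4; eighth note = 4; eighth note = 4; thirty-second tied to sixteenth (thirty-second + sixteenth) = 3; a full sixteenth-note triplet (3 notes) (three triplet sixteenths span one eighth) = 4; sixteenth tied to thirty-second (sixteenth + thirty-second) = 3; whole = 32; quarter tied to eighth (quarter + eighth) = 12.
Altogether 12 + 4 + 4 + 4 + 3 + 4 + 3 + 32 + 12 = 78.
78 ÷ 2 = 39 beats.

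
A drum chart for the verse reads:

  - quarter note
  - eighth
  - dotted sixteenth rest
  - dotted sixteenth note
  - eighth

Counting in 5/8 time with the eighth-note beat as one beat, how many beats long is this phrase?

5.5

One eighth-note beat = 4 thirty-second notes.
Convert each value to thirty-second notes: quarter note = 8; eighth = 4; dotted sixteenth rest = 3; dotted sixteenth note = 3; eighth = 4.
Total: 8 + 4 + 3 + 3 + 4 = 22.
22 ÷ 4 = 5.5 beats.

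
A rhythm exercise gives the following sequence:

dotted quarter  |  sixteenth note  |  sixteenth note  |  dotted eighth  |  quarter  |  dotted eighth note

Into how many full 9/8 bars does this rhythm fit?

One bar of 9/8 = 18 sixteenth notes.
Working in sixteenth notes: dotted quarter = 6; sixteenth note = 1; sixteenth note = 1; dotted eighth = 3; quarter = 4; dotted eighth note = 3.
Total: 6 + 1 + 1 + 3 + 4 + 3 = 18.
18 ÷ 18 = 1 complete bar with 0 left over.

1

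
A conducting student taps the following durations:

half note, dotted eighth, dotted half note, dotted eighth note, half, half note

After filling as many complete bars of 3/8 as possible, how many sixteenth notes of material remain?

0

One bar of 3/8 = 6 sixteenth notes.
Working in sixteenth notes: half note = 8; dotted eighth = 3; dotted half note = 12; dotted eighth note = 3; half = 8; half note = 8.
Adding: 8 + 3 + 12 + 3 + 8 + 8 = 42.
42 ÷ 6 = 7 complete bars with 0 sixteenth notes remaining.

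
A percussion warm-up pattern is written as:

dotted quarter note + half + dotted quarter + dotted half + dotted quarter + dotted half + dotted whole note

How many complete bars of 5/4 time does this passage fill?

3

One bar of 5/4 = 10 eighth notes.
Each duration in eighth notes: dotted quarter note = 3; half = 4; dotted quarter = 3; dotted half = 6; dotted quarter = 3; dotted half = 6; dotted whole note = 12.
Altogether 3 + 4 + 3 + 6 + 3 + 6 + 12 = 37.
37 ÷ 10 = 3 complete bars with 7 left over.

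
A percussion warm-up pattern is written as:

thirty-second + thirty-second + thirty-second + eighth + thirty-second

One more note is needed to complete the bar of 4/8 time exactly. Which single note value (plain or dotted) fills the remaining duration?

quarter note

The bar of 4/8 = 16 thirty-second notes.
Each duration in thirty-second notes: thirty-second = 1; thirty-second = 1; thirty-second = 1; eighth = 4; thirty-second = 1.
Adding: 1 + 1 + 1 + 4 + 1 = 8.
Remaining: 16 − 8 = 8 thirty-second notes, which is a quarter note.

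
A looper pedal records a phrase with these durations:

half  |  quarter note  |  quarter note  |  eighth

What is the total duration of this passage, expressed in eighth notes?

9

In eighth notes: half = 4; quarter note = 2; quarter note = 2; eighth = 1.
Sum: 4 + 2 + 2 + 1 = 9 eighth notes.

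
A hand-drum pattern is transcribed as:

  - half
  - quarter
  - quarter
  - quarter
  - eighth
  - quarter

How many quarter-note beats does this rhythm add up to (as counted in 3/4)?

6.5

One quarter-note beat = 2 eighth notes.
In eighth notes: half = 4; quarter = 2; quarter = 2; quarter = 2; eighth = 1; quarter = 2.
Adding: 4 + 2 + 2 + 2 + 1 + 2 = 13.
13 ÷ 2 = 6.5 beats.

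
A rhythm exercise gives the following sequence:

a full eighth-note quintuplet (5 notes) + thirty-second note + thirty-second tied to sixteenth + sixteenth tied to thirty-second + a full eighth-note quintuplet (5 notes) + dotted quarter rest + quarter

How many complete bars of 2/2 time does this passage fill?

One bar of 2/2 = 32 thirty-second notes.
Convert each value to thirty-second notes: a full eighth-note quintuplet (5 notes) (five quintuplet eighths span one half) = 16; thirty-second note = 1; thirty-second tied to sixteenth (thirty-second + sixteenth) = 3; sixteenth tied to thirty-second (sixteenth + thirty-second) = 3; a full eighth-note quintuplet (5 notes) (five quintuplet eighths span one half) = 16; dotted quarter rest = 12; quarter = 8.
Sum: 16 + 1 + 3 + 3 + 16 + 12 + 8 = 59.
59 ÷ 32 = 1 complete bar with 27 left over.

1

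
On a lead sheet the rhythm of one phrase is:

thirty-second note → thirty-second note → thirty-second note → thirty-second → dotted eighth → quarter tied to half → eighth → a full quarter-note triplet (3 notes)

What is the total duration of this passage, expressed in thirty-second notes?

54

Convert each value to thirty-second notes: thirty-second note = 1; thirty-second note = 1; thirty-second note = 1; thirty-second = 1; dotted eighth = 6; quarter tied to half (quarter + half) = 24; eighth = 4; a full quarter-note triplet (3 notes) (three triplet quarters span one half) = 16.
Altogether 1 + 1 + 1 + 1 + 6 + 24 + 4 + 16 = 54 thirty-second notes.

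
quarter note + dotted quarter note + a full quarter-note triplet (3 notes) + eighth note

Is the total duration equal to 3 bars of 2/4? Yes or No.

No

One bar of 2/4 = 4 eighth notes, so 3 bars = 12.
Each duration in eighth notes: quarter note = 2; dotted quarter note = 3; a full quarter-note triplet (3 notes) (three triplet quarters span one half) = 4; eighth note = 1.
Adding: 2 + 3 + 4 + 1 = 10.
10 falls short of 12, so the answer is No.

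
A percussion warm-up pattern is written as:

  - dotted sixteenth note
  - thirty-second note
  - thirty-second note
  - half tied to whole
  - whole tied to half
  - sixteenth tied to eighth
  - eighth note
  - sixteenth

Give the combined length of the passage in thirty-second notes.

113

In thirty-second notes: dotted sixteenth note = 3; thirty-second note = 1; thirty-second note = 1; half tied to whole (half + whole) = 48; whole tied to half (whole + half) = 48; sixteenth tied to eighth (sixteenth + eighth) = 6; eighth note = 4; sixteenth = 2.
Adding: 3 + 1 + 1 + 48 + 48 + 6 + 4 + 2 = 113 thirty-second notes.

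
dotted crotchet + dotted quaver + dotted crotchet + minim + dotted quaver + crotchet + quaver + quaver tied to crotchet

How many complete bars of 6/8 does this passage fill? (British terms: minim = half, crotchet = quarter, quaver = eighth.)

One bar of 6/8 = 12 sixteenth notes.
Each duration in sixteenth notes: dotted crotchet = 6; dotted quaver = 3; dotted crotchet = 6; minim = 8; dotted quaver = 3; crotchet = 4; quaver = 2; quaver tied to crotchet (quaver + crotchet) = 6.
Altogether 6 + 3 + 6 + 8 + 3 + 4 + 2 + 6 = 38.
38 ÷ 12 = 3 complete bars with 2 left over.

3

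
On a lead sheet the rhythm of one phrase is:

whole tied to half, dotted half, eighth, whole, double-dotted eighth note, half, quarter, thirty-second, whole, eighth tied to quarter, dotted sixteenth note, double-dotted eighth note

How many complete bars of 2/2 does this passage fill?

One bar of 2/2 = 32 thirty-second notes.
In thirty-second notes: whole tied to half (whole + half) = 48; dotted half = 24; eighth = 4; whole = 32; double-dotted eighth note = 7; half = 16; quarter = 8; thirty-second = 1; whole = 32; eighth tied to quarter (eighth + quarter) = 12; dotted sixteenth note = 3; double-dotted eighth note = 7.
Total: 48 + 24 + 4 + 32 + 7 + 16 + 8 + 1 + 32 + 12 + 3 + 7 = 194.
194 ÷ 32 = 6 complete bars with 2 left over.

6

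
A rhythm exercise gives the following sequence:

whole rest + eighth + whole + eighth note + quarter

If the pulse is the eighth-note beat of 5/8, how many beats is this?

One eighth-note beat = 2 sixteenth notes.
Working in sixteenth notes: whole rest = 16; eighth = 2; whole = 16; eighth note = 2; quarter = 4.
Altogether 16 + 2 + 16 + 2 + 4 = 40.
40 ÷ 2 = 20 beats.

20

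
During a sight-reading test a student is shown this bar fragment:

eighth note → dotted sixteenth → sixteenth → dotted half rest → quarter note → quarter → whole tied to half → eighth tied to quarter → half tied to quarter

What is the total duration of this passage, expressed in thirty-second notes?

133

Each duration in thirty-second notes: eighth note = 4; dotted sixteenth = 3; sixteenth = 2; dotted half rest = 24; quarter note = 8; quarter = 8; whole tied to half (whole + half) = 48; eighth tied to quarter (eighth + quarter) = 12; half tied to quarter (half + quarter) = 24.
Altogether 4 + 3 + 2 + 24 + 8 + 8 + 48 + 12 + 24 = 133 thirty-second notes.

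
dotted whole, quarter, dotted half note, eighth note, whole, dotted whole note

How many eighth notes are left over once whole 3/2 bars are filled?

One bar of 3/2 = 12 eighth notes.
Convert each value to eighth notes: dotted whole = 12; quarter = 2; dotted half note = 6; eighth note = 1; whole = 8; dotted whole note = 12.
Adding: 12 + 2 + 6 + 1 + 8 + 12 = 41.
41 ÷ 12 = 3 complete bars with 5 eighth notes remaining.

5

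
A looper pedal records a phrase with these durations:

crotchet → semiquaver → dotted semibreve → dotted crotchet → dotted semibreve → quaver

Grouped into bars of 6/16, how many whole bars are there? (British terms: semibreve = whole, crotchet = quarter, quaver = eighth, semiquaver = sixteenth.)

One bar of 6/16 = 6 sixteenth notes.
Express everything in sixteenth notes: crotchet = 4; semiquaver = 1; dotted semibreve = 24; dotted crotchet = 6; dotted semibreve = 24; quaver = 2.
Altogether 4 + 1 + 24 + 6 + 24 + 2 = 61.
61 ÷ 6 = 10 complete bars with 1 left over.

10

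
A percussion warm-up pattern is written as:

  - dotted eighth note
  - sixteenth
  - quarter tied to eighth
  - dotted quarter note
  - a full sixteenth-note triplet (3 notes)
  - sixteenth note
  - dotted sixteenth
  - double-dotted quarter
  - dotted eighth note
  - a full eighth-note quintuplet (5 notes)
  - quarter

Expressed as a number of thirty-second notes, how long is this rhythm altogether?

Convert each value to thirty-second notes: dotted eighth note = 6; sixteenth = 2; quarter tied to eighth (quarter + eighth) = 12; dotted quarter note = 12; a full sixteenth-note triplet (3 notes) (three triplet sixteenths span one eighth) = 4; sixteenth note = 2; dotted sixteenth = 3; double-dotted quarter = 14; dotted eighth note = 6; a full eighth-note quintuplet (5 notes) (five quintuplet eighths span one half) = 16; quarter = 8.
Total: 6 + 2 + 12 + 12 + 4 + 2 + 3 + 14 + 6 + 16 + 8 = 85 thirty-second notes.

85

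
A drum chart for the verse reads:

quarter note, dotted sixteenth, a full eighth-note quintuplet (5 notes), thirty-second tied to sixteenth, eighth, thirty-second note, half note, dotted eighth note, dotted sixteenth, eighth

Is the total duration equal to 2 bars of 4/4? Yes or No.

Yes

One bar of 4/4 = 32 thirty-second notes, so 2 bars = 64.
Each duration in thirty-second notes: quarter note = 8; dotted sixteenth = 3; a full eighth-note quintuplet (5 notes) (five quintuplet eighths span one half) = 16; thirty-second tied to sixteenth (thirty-second + sixteenth) = 3; eighth = 4; thirty-second note = 1; half note = 16; dotted eighth note = 6; dotted sixteenth = 3; eighth = 4.
Total: 8 + 3 + 16 + 3 + 4 + 1 + 16 + 6 + 3 + 4 = 64.
64 equals 64, so the answer is Yes.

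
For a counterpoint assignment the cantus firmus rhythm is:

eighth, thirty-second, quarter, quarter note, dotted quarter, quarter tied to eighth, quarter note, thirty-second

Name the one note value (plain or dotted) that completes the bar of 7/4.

The bar of 7/4 = 56 thirty-second notes.
Express everything in thirty-second notes: eighth = 4; thirty-second = 1; quarter = 8; quarter note = 8; dotted quarter = 12; quarter tied to eighth (quarter + eighth) = 12; quarter note = 8; thirty-second = 1.
Altogether 4 + 1 + 8 + 8 + 12 + 12 + 8 + 1 = 54.
Remaining: 56 − 54 = 2 thirty-second notes, which is a sixteenth note.

sixteenth note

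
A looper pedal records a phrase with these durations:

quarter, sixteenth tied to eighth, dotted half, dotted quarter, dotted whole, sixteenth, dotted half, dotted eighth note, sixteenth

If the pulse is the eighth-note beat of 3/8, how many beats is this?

One eighth-note beat = 2 sixteenth notes.
Working in sixteenth notes: quarter = 4; sixteenth tied to eighth (sixteenth + eighth) = 3; dotted half = 12; dotted quarter = 6; dotted whole = 24; sixteenth = 1; dotted half = 12; dotted eighth note = 3; sixteenth = 1.
Altogether 4 + 3 + 12 + 6 + 24 + 1 + 12 + 3 + 1 = 66.
66 ÷ 2 = 33 beats.

33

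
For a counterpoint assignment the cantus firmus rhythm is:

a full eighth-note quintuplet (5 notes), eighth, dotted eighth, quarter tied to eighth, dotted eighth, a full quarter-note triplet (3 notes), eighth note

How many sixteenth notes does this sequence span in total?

Express everything in sixteenth notes: a full eighth-note quintuplet (5 notes) (five quintuplet eighths span one half) = 8; eighth = 2; dotted eighth = 3; quarter tied to eighth (quarter + eighth) = 6; dotted eighth = 3; a full quarter-note triplet (3 notes) (three triplet quarters span one half) = 8; eighth note = 2.
Altogether 8 + 2 + 3 + 6 + 3 + 8 + 2 = 32 sixteenth notes.

32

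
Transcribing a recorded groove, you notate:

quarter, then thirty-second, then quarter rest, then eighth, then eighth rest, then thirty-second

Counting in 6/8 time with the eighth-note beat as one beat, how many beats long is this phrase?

One eighth-note beat = 4 thirty-second notes.
Each duration in thirty-second notes: quarter = 8; thirty-second = 1; quarter rest = 8; eighth = 4; eighth rest = 4; thirty-second = 1.
Sum: 8 + 1 + 8 + 4 + 4 + 1 = 26.
26 ÷ 4 = 6.5 beats.

6.5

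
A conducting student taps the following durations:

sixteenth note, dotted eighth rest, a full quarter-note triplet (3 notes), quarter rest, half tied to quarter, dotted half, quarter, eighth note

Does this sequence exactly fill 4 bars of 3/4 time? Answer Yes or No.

One bar of 3/4 = 12 sixteenth notes, so 4 bars = 48.
Working in sixteenth notes: sixteenth note = 1; dotted eighth rest = 3; a full quarter-note triplet (3 notes) (three triplet quarters span one half) = 8; quarter rest = 4; half tied to quarter (half + quarter) = 12; dotted half = 12; quarter = 4; eighth note = 2.
Adding: 1 + 3 + 8 + 4 + 12 + 12 + 4 + 2 = 46.
46 falls short of 48, so the answer is No.

No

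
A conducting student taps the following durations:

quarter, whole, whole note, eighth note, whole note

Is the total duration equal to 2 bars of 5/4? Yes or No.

No

One bar of 5/4 = 10 eighth notes, so 2 bars = 20.
In eighth notes: quarter = 2; whole = 8; whole note = 8; eighth note = 1; whole note = 8.
Altogether 2 + 8 + 8 + 1 + 8 = 27.
27 exceeds 20, so the answer is No.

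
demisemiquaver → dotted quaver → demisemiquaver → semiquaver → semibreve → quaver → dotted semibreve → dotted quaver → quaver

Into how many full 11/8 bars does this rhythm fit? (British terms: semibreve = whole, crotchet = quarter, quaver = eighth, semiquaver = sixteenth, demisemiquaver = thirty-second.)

2

One bar of 11/8 = 44 thirty-second notes.
Working in thirty-second notes: demisemiquaver = 1; dotted quaver = 6; demisemiquaver = 1; semiquaver = 2; semibreve = 32; quaver = 4; dotted semibreve = 48; dotted quaver = 6; quaver = 4.
Adding: 1 + 6 + 1 + 2 + 32 + 4 + 48 + 6 + 4 = 104.
104 ÷ 44 = 2 complete bars with 16 left over.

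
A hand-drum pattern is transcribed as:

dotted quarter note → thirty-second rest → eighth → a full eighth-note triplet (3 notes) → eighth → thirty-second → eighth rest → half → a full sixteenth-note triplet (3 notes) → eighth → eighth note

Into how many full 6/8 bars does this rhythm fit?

2

One bar of 6/8 = 24 thirty-second notes.
Convert each value to thirty-second notes: dotted quarter note = 12; thirty-second rest = 1; eighth = 4; a full eighth-note triplet (3 notes) (three triplet eighths span one quarter) = 8; eighth = 4; thirty-second = 1; eighth rest = 4; half = 16; a full sixteenth-note triplet (3 notes) (three triplet sixteenths span one eighth) = 4; eighth = 4; eighth note = 4.
Total: 12 + 1 + 4 + 8 + 4 + 1 + 4 + 16 + 4 + 4 + 4 = 62.
62 ÷ 24 = 2 complete bars with 14 left over.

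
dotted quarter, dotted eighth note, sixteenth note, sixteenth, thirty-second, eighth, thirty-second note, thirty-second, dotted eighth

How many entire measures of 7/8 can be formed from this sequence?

1

One bar of 7/8 = 28 thirty-second notes.
Convert each value to thirty-second notes: dotted quarter = 12; dotted eighth note = 6; sixteenth note = 2; sixteenth = 2; thirty-second = 1; eighth = 4; thirty-second note = 1; thirty-second = 1; dotted eighth = 6.
Sum: 12 + 6 + 2 + 2 + 1 + 4 + 1 + 1 + 6 = 35.
35 ÷ 28 = 1 complete bar with 7 left over.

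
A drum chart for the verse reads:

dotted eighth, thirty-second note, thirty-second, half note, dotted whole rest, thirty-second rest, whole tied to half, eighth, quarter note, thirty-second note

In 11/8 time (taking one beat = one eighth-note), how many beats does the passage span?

One eighth-note beat = 4 thirty-second notes.
Express everything in thirty-second notes: dotted eighth = 6; thirty-second note = 1; thirty-second = 1; half note = 16; dotted whole rest = 48; thirty-second rest = 1; whole tied to half (whole + half) = 48; eighth = 4; quarter note = 8; thirty-second note = 1.
Adding: 6 + 1 + 1 + 16 + 48 + 1 + 48 + 4 + 8 + 1 = 134.
134 ÷ 4 = 33.5 beats.

33.5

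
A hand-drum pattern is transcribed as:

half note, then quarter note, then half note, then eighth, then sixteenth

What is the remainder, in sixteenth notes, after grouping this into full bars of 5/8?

One bar of 5/8 = 10 sixteenth notes.
Each duration in sixteenth notes: half note = 8; quarter note = 4; half note = 8; eighth = 2; sixteenth = 1.
Sum: 8 + 4 + 8 + 2 + 1 = 23.
23 ÷ 10 = 2 complete bars with 3 sixteenth notes remaining.

3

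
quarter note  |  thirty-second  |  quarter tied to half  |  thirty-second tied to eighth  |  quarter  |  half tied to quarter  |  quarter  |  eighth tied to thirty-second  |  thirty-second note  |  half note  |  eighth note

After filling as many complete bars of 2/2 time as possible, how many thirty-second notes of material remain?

One bar of 2/2 = 32 thirty-second notes.
Working in thirty-second notes: quarter note = 8; thirty-second = 1; quarter tied to half (quarter + half) = 24; thirty-second tied to eighth (thirty-second + eighth) = 5; quarter = 8; half tied to quarter (half + quarter) = 24; quarter = 8; eighth tied to thirty-second (eighth + thirty-second) = 5; thirty-second note = 1; half note = 16; eighth note = 4.
Sum: 8 + 1 + 24 + 5 + 8 + 24 + 8 + 5 + 1 + 16 + 4 = 104.
104 ÷ 32 = 3 complete bars with 8 thirty-second notes remaining.

8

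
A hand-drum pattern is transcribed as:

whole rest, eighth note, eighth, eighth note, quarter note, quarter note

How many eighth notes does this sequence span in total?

15

Working in eighth notes: whole rest = 8; eighth note = 1; eighth = 1; eighth note = 1; quarter note = 2; quarter note = 2.
Sum: 8 + 1 + 1 + 1 + 2 + 2 = 15 eighth notes.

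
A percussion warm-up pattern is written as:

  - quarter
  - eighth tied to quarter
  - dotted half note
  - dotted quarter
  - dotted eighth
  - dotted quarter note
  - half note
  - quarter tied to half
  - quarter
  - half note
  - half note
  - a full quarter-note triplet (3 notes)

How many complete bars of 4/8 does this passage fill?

10

One bar of 4/8 = 8 sixteenth notes.
Working in sixteenth notes: quarter = 4; eighth tied to quarter (eighth + quarter) = 6; dotted half note = 12; dotted quarter = 6; dotted eighth = 3; dotted quarter note = 6; half note = 8; quarter tied to half (quarter + half) = 12; quarter = 4; half note = 8; half note = 8; a full quarter-note triplet (3 notes) (three triplet quarters span one half) = 8.
Altogether 4 + 6 + 12 + 6 + 3 + 6 + 8 + 12 + 4 + 8 + 8 + 8 = 85.
85 ÷ 8 = 10 complete bars with 5 left over.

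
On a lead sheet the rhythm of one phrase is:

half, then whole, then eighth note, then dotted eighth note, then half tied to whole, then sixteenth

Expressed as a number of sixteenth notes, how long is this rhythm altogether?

54

Express everything in sixteenth notes: half = 8; whole = 16; eighth note = 2; dotted eighth note = 3; half tied to whole (half + whole) = 24; sixteenth = 1.
Altogether 8 + 16 + 2 + 3 + 24 + 1 = 54 sixteenth notes.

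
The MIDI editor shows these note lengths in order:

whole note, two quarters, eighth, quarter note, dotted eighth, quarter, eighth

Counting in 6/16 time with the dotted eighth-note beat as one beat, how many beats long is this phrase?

13

One dotted eighth-note beat = 3 sixteenth notes.
Working in sixteenth notes: whole note = 16; quarter = 4; quarter = 4; eighth = 2; quarter note = 4; dotted eighth = 3; quarter = 4; eighth = 2.
Sum: 16 + 4 + 4 + 2 + 4 + 3 + 4 + 2 = 39.
39 ÷ 3 = 13 beats.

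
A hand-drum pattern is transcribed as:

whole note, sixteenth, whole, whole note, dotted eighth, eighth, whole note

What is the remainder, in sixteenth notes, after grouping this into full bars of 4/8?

6

One bar of 4/8 = 8 sixteenth notes.
Express everything in sixteenth notes: whole note = 16; sixteenth = 1; whole = 16; whole note = 16; dotted eighth = 3; eighth = 2; whole note = 16.
Sum: 16 + 1 + 16 + 16 + 3 + 2 + 16 = 70.
70 ÷ 8 = 8 complete bars with 6 sixteenth notes remaining.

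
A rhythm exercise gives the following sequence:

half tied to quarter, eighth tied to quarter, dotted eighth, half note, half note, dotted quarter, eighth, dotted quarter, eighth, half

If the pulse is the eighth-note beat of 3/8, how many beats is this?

30.5

One eighth-note beat = 2 sixteenth notes.
In sixteenth notes: half tied to quarter (half + quarter) = 12; eighth tied to quarter (eighth + quarter) = 6; dotted eighth = 3; half note = 8; half note = 8; dotted quarter = 6; eighth = 2; dotted quarter = 6; eighth = 2; half = 8.
Altogether 12 + 6 + 3 + 8 + 8 + 6 + 2 + 6 + 2 + 8 = 61.
61 ÷ 2 = 30.5 beats.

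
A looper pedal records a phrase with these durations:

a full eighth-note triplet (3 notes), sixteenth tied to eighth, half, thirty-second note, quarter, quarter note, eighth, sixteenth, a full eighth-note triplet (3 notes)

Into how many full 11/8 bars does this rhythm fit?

One bar of 11/8 = 44 thirty-second notes.
In thirty-second notes: a full eighth-note triplet (3 notes) (three triplet eighths span one quarter) = 8; sixteenth tied to eighth (sixteenth + eighth) = 6; half = 16; thirty-second note = 1; quarter = 8; quarter note = 8; eighth = 4; sixteenth = 2; a full eighth-note triplet (3 notes) (three triplet eighths span one quarter) = 8.
Sum: 8 + 6 + 16 + 1 + 8 + 8 + 4 + 2 + 8 = 61.
61 ÷ 44 = 1 complete bar with 17 left over.

1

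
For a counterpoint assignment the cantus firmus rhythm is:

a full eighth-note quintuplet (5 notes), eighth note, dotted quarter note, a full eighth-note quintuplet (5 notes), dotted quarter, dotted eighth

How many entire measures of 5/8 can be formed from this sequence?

3

One bar of 5/8 = 10 sixteenth notes.
Convert each value to sixteenth notes: a full eighth-note quintuplet (5 notes) (five quintuplet eighths span one half) = 8; eighth note = 2; dotted quarter note = 6; a full eighth-note quintuplet (5 notes) (five quintuplet eighths span one half) = 8; dotted quarter = 6; dotted eighth = 3.
Adding: 8 + 2 + 6 + 8 + 6 + 3 = 33.
33 ÷ 10 = 3 complete bars with 3 left over.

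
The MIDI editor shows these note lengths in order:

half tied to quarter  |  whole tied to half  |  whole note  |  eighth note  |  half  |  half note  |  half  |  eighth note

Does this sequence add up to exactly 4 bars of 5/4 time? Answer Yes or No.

Yes

One bar of 5/4 = 10 eighth notes, so 4 bars = 40.
Each duration in eighth notes: half tied to quarter (half + quarter) = 6; whole tied to half (whole + half) = 12; whole note = 8; eighth note = 1; half = 4; half note = 4; half = 4; eighth note = 1.
Adding: 6 + 12 + 8 + 1 + 4 + 4 + 4 + 1 = 40.
40 equals 40, so the answer is Yes.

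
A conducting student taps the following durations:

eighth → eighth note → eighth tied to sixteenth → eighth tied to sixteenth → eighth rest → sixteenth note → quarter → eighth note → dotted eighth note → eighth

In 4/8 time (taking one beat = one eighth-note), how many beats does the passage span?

12

One eighth-note beat = 2 sixteenth notes.
Each duration in sixteenth notes: eighth = 2; eighth note = 2; eighth tied to sixteenth (eighth + sixteenth) = 3; eighth tied to sixteenth (eighth + sixteenth) = 3; eighth rest = 2; sixteenth note = 1; quarter = 4; eighth note = 2; dotted eighth note = 3; eighth = 2.
Total: 2 + 2 + 3 + 3 + 2 + 1 + 4 + 2 + 3 + 2 = 24.
24 ÷ 2 = 12 beats.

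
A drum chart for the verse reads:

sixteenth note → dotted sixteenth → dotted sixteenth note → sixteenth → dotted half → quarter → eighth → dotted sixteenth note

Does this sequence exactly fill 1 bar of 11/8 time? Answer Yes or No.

One bar of 11/8 = 44 thirty-second notes.
In thirty-second notes: sixteenth note = 2; dotted sixteenth = 3; dotted sixteenth note = 3; sixteenth = 2; dotted half = 24; quarter = 8; eighth = 4; dotted sixteenth note = 3.
Sum: 2 + 3 + 3 + 2 + 24 + 8 + 4 + 3 = 49.
49 exceeds 44, so the answer is No.

No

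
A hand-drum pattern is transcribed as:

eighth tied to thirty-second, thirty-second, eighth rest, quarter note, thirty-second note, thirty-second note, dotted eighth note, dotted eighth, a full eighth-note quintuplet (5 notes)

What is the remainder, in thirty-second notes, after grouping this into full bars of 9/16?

One bar of 9/16 = 18 thirty-second notes.
Each duration in thirty-second notes: eighth tied to thirty-second (eighth + thirty-second) = 5; thirty-second = 1; eighth rest = 4; quarter note = 8; thirty-second note = 1; thirty-second note = 1; dotted eighth note = 6; dotted eighth = 6; a full eighth-note quintuplet (5 notes) (five quintuplet eighths span one half) = 16.
Total: 5 + 1 + 4 + 8 + 1 + 1 + 6 + 6 + 16 = 48.
48 ÷ 18 = 2 complete bars with 12 thirty-second notes remaining.

12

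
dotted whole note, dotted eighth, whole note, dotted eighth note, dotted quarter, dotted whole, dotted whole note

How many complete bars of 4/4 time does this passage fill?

6

One bar of 4/4 = 16 sixteenth notes.
Convert each value to sixteenth notes: dotted whole note = 24; dotted eighth = 3; whole note = 16; dotted eighth note = 3; dotted quarter = 6; dotted whole = 24; dotted whole note = 24.
Adding: 24 + 3 + 16 + 3 + 6 + 24 + 24 = 100.
100 ÷ 16 = 6 complete bars with 4 left over.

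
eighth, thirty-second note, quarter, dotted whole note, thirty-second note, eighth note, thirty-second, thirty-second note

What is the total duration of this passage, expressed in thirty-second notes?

In thirty-second notes: eighth = 4; thirty-second note = 1; quarter = 8; dotted whole note = 48; thirty-second note = 1; eighth note = 4; thirty-second = 1; thirty-second note = 1.
Altogether 4 + 1 + 8 + 48 + 1 + 4 + 1 + 1 = 68 thirty-second notes.

68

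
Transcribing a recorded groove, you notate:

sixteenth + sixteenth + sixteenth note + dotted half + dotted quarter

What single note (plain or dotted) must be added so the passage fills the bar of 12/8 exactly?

The bar of 12/8 = 24 sixteenth notes.
Working in sixteenth notes: sixteenth = 1; sixteenth = 1; sixteenth note = 1; dotted half = 12; dotted quarter = 6.
Sum: 1 + 1 + 1 + 12 + 6 = 21.
Remaining: 24 − 21 = 3 sixteenth notes, which is a dotted eighth note.

dotted eighth note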